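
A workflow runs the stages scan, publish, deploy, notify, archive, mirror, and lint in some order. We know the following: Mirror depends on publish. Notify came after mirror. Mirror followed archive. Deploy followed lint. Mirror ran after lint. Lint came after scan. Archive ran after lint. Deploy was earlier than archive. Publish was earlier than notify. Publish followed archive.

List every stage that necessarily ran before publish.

archive, deploy, lint, scan

Directly stated before publish: archive.
Deploy reaches publish via deploy → archive → publish.
Lint reaches publish via lint → archive → publish.
Scan reaches publish via scan → lint → archive → publish.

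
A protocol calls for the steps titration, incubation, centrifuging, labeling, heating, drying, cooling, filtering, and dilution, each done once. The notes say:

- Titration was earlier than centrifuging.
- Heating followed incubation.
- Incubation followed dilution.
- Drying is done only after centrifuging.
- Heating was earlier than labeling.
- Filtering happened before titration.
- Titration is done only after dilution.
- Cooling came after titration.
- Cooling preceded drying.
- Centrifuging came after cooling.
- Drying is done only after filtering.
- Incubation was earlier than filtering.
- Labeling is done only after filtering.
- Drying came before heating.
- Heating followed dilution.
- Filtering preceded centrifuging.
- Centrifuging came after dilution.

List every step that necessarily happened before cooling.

Directly stated before cooling: titration.
Dilution reaches cooling via dilution → titration → cooling.
Filtering reaches cooling via filtering → titration → cooling.
Incubation reaches cooling via incubation → filtering → titration → cooling.
No chain forces drying (or any of the others) ahead of cooling.

dilution, filtering, incubation, titration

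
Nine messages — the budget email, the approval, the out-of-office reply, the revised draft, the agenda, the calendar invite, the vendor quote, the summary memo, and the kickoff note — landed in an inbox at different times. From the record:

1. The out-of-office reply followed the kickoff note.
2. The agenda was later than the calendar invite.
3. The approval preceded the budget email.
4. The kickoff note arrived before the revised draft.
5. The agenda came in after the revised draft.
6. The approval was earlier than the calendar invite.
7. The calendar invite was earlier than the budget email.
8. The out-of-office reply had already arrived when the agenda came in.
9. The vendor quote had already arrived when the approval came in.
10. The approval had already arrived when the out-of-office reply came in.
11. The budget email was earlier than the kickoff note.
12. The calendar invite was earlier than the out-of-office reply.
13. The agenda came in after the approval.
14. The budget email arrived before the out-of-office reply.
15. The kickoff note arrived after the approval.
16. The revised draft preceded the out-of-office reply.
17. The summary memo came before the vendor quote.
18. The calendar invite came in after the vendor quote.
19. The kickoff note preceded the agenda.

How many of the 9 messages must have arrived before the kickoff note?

5

Directly stated before the kickoff note: the approval and the budget email.
The calendar invite reaches the kickoff note via the calendar invite → the budget email → the kickoff note.
The summary memo reaches the kickoff note via the summary memo → the vendor quote → the approval → the kickoff note.
The vendor quote reaches the kickoff note via the vendor quote → the approval → the kickoff note.
That's the approval, the budget email, the calendar invite, the summary memo, and the vendor quote — 5 in all.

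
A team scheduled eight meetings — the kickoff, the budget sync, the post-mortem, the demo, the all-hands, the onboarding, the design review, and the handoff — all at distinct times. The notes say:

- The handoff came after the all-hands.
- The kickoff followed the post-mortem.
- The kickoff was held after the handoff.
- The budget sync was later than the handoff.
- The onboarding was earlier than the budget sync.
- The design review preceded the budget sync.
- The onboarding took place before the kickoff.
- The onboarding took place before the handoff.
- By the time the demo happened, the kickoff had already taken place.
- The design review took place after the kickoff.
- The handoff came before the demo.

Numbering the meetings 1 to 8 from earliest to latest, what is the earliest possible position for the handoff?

3

The all-hands and the onboarding must both come before the handoff — 2 forced predecessors.
Nothing else is forced ahead of the handoff, so its earliest slot is position 2 + 1 = 3.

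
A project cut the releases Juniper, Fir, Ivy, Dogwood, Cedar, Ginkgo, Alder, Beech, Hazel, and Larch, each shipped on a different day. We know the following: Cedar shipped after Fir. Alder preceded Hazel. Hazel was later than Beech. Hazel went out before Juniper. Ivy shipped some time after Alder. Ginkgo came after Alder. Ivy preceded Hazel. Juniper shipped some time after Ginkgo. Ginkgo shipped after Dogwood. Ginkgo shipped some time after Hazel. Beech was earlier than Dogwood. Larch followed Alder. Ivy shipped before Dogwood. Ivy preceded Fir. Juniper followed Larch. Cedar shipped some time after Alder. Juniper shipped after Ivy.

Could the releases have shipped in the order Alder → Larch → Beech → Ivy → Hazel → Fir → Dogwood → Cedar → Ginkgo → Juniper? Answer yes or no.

yes

Check each stated constraint against the proposed order — e.g. Alder is ahead of Ginkgo; Larch is ahead of Juniper. Every pair is in the required order; nothing is violated.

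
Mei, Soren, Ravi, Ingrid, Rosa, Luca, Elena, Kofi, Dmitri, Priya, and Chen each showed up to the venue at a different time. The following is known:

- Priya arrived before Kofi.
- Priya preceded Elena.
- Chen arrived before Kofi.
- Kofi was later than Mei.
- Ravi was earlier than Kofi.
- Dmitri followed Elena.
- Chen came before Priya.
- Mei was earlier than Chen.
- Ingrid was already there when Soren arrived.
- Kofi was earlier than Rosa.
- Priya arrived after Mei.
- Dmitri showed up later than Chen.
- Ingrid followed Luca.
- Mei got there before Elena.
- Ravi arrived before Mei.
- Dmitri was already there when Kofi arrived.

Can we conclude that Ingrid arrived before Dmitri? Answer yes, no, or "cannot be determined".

cannot be determined

No chain of stated constraints runs from Ingrid to Dmitri, and none runs from Dmitri to Ingrid either.
So the relative order of Ingrid and Dmitri is not fixed by the given facts.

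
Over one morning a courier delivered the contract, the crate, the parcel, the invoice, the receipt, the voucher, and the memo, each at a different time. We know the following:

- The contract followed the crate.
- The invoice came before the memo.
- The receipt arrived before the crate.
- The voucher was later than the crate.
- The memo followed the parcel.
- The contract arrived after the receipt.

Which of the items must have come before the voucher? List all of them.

the crate, the receipt

Directly stated before the voucher: the crate.
The receipt reaches the voucher via the receipt → the crate → the voucher.
No chain forces the memo (or any of the others) ahead of the voucher.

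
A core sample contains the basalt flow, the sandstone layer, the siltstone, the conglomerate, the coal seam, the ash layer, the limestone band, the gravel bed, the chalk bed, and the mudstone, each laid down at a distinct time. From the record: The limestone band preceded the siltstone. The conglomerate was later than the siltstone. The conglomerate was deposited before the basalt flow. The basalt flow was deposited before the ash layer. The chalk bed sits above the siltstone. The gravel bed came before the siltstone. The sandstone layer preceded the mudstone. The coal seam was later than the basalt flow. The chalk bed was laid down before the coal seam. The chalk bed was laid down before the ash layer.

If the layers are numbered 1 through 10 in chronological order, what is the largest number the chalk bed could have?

8

The chalk bed must come before the ash layer and the coal seam — 2 layers forced after it.
Everything else can be placed before the chalk bed in some valid order, so the chalk bed can sit as late as position 10 − 2 = 8.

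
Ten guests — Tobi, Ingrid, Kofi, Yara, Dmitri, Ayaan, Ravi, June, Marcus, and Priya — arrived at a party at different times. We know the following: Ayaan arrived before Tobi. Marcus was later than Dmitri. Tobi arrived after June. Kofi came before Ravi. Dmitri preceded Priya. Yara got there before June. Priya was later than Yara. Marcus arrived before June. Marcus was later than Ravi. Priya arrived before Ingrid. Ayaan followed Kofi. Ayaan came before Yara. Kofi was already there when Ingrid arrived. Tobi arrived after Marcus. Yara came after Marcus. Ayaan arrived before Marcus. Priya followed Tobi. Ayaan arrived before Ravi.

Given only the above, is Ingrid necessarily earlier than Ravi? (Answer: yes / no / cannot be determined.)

no

Tracing the constraints gives Ravi → Marcus → Tobi → Priya → Ingrid, so Ravi must come before Ingrid.
That means Ingrid cannot be before Ravi.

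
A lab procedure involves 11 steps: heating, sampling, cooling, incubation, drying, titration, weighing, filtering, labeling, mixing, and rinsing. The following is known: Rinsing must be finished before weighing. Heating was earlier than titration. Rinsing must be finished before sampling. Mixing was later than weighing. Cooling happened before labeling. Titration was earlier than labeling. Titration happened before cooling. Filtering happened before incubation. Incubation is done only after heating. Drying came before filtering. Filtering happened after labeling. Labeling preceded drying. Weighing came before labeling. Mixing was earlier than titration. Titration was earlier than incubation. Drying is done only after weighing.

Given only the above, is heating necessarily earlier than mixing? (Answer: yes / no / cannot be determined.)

cannot be determined

No chain of stated constraints runs from heating to mixing, and none runs from mixing to heating either.
So the relative order of heating and mixing is not fixed by the given facts.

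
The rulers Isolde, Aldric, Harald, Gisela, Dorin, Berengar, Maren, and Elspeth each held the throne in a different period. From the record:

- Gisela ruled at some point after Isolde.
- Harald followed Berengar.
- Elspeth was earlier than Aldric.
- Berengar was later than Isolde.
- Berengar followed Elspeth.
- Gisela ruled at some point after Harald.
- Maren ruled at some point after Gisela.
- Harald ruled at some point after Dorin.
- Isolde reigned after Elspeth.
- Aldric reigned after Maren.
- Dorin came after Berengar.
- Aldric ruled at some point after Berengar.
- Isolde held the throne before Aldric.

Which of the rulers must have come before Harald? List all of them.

Berengar, Dorin, Elspeth, Isolde

Directly stated before Harald: Berengar and Dorin.
Elspeth reaches Harald via Elspeth → Berengar → Harald.
Isolde reaches Harald via Isolde → Berengar → Harald.
No chain forces Gisela (or any of the others) ahead of Harald.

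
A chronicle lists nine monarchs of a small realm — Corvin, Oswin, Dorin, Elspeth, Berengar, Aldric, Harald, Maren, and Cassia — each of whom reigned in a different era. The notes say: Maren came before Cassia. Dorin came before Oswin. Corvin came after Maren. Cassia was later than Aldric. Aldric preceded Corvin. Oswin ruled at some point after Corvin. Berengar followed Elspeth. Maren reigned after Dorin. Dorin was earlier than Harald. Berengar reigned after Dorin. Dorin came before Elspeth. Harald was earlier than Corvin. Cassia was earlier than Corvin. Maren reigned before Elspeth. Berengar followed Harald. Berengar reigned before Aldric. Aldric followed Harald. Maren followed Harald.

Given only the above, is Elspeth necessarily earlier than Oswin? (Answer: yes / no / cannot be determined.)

yes

Chain the constraints: Elspeth → Berengar → Aldric → Corvin → Oswin. Each link is directly stated, so Elspeth comes before Oswin.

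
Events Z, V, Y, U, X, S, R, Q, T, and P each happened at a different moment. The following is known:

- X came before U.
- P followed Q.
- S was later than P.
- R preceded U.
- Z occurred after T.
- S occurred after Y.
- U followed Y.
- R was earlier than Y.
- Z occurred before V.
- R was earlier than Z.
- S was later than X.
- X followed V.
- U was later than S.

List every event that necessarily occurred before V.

Directly stated before V: Z.
R reaches V via R → Z → V.
T reaches V via T → Z → V.
No chain forces S (or any of the others) ahead of V.

R, T, Z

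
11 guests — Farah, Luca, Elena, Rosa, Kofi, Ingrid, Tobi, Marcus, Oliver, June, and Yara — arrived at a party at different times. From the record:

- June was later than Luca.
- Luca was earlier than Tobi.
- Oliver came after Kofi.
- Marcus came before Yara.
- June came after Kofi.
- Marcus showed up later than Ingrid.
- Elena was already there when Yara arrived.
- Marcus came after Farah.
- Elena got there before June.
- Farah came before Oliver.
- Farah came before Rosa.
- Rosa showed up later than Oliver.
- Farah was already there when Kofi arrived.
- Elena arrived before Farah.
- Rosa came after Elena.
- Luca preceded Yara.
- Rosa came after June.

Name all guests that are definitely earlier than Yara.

Elena, Farah, Ingrid, Luca, Marcus

Directly stated before Yara: Elena, Luca, and Marcus.
Farah reaches Yara via Farah → Marcus → Yara.
Ingrid reaches Yara via Ingrid → Marcus → Yara.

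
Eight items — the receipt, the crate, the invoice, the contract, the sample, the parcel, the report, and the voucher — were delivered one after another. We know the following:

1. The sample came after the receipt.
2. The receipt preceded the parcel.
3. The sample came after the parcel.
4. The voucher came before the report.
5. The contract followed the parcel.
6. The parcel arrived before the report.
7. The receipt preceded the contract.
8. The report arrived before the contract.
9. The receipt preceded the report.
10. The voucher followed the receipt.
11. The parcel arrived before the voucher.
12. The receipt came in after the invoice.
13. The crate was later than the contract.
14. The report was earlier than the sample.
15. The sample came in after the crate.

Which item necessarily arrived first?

the invoice

The invoice has a chain of constraints placing it before every other item, so the invoice must be first.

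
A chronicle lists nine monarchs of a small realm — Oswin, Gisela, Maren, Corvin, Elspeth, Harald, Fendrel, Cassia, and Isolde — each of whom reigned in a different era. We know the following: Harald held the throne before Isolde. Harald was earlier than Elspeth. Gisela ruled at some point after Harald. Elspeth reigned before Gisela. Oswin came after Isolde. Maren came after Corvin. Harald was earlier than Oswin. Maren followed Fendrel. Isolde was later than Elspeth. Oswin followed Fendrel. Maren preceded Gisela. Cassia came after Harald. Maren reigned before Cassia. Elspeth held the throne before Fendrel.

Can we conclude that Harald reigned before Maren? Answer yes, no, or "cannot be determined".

Chain the constraints: Harald → Elspeth → Fendrel → Maren. Each link is directly stated, so Harald comes before Maren.

yes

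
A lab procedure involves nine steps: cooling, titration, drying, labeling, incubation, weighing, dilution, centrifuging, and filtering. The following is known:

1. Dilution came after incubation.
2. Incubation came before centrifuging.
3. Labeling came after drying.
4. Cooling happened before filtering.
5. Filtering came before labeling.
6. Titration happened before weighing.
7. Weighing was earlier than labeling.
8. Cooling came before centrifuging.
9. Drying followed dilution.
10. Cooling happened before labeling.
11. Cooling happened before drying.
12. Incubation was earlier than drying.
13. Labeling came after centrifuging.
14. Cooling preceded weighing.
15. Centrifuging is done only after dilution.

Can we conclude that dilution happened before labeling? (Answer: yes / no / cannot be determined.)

yes

Chain the constraints: dilution → drying → labeling. Each link is directly stated, so dilution comes before labeling.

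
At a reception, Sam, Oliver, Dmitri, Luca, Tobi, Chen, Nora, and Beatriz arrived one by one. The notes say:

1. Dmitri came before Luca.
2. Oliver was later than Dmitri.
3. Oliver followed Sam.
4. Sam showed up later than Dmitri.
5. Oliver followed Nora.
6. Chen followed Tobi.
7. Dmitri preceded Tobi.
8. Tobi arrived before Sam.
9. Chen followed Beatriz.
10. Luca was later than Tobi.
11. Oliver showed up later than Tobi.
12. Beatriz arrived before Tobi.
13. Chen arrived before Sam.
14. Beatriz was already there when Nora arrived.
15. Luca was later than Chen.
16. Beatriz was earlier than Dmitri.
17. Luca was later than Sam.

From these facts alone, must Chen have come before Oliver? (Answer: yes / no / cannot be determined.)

yes

Chain the constraints: Chen → Sam → Oliver. Each link is directly stated, so Chen comes before Oliver.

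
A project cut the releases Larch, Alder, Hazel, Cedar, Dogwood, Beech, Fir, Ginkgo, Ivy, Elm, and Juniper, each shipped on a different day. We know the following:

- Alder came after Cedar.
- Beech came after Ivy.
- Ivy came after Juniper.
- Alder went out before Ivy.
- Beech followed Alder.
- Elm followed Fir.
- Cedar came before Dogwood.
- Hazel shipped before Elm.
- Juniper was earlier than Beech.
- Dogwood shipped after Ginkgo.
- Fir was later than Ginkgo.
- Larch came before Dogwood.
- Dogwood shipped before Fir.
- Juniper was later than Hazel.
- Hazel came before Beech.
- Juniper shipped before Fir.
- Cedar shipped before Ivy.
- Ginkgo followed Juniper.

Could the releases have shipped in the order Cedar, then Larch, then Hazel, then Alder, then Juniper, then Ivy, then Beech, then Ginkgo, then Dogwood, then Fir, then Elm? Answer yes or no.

Check each stated constraint against the proposed order — e.g. Hazel is ahead of Elm; Cedar is ahead of Dogwood. Every pair is in the required order; nothing is violated.

yes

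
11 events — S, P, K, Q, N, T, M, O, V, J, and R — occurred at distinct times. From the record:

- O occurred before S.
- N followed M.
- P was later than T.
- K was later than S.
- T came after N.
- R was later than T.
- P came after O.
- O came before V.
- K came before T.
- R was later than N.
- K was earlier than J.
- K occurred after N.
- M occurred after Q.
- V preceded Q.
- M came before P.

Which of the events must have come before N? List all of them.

M, O, Q, V

Directly stated before N: M.
O reaches N via O → V → Q → M → N.
Q reaches N via Q → M → N.
V reaches N via V → Q → M → N.
No chain forces R (or any of the others) ahead of N.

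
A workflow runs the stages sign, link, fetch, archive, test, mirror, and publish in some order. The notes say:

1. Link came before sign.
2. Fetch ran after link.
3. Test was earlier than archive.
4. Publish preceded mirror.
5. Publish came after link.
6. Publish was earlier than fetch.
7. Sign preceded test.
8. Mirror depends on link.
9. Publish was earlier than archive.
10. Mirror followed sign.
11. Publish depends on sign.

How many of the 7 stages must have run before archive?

4

Directly stated before archive: publish and test.
Link reaches archive via link → publish → archive.
Sign reaches archive via sign → test → archive.
No chain forces mirror (or any of the others) ahead of archive.
That's link, publish, sign, and test — 4 in all.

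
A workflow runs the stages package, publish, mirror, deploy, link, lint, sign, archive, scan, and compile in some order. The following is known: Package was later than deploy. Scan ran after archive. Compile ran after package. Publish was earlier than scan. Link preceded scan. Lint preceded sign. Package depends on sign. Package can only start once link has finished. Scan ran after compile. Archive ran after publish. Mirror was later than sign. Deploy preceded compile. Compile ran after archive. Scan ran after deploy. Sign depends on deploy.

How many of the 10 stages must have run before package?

Directly stated before package: deploy, link, and sign.
Lint reaches package via lint → sign → package.
That's deploy, link, lint, and sign — 4 in all.

4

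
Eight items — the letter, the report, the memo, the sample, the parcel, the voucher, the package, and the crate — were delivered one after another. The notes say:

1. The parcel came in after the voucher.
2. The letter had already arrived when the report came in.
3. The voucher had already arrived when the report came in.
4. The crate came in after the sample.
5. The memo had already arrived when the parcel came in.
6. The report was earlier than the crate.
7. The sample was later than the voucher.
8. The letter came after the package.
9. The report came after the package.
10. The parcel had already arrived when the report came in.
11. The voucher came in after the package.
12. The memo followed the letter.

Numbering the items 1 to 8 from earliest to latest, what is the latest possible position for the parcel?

6

The parcel must come before the crate and the report — 2 items forced after it.
Everything else can be placed before the parcel in some valid order, so the parcel can sit as late as position 8 − 2 = 6.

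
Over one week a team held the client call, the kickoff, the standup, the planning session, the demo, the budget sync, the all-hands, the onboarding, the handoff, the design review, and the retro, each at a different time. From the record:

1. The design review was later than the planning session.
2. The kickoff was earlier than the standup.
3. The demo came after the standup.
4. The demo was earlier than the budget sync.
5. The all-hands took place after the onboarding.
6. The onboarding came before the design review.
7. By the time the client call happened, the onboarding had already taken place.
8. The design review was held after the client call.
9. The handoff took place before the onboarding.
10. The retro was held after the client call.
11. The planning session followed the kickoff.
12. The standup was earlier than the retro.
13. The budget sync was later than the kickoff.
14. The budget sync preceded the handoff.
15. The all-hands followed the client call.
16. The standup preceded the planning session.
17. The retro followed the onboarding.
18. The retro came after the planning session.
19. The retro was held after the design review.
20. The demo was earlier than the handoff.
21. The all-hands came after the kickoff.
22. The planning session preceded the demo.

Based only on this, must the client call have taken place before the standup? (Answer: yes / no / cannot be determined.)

no

Tracing the constraints gives the standup → the demo → the handoff → the onboarding → the client call, so the standup must come before the client call.
That means the client call cannot be before the standup.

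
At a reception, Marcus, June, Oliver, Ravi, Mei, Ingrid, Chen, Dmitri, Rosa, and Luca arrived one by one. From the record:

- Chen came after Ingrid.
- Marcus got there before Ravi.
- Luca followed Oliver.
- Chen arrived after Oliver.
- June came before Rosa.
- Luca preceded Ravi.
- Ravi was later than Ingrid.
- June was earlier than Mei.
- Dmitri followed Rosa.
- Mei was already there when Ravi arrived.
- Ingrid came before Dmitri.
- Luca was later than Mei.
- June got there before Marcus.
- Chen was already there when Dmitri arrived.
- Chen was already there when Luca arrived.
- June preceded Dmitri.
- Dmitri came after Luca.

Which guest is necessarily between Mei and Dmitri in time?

Luca

Tracing the constraints gives Mei → Luca → Dmitri, so Luca sits after Mei and before Dmitri.
No other guest is forced both after Mei and before Dmitri.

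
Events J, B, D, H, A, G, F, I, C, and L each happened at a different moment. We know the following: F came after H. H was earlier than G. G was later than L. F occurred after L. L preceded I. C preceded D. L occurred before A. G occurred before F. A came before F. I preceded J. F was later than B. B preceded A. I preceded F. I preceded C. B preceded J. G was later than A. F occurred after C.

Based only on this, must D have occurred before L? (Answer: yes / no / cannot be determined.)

no

Tracing the constraints gives L → I → C → D, so L must come before D.
That means D cannot be before L.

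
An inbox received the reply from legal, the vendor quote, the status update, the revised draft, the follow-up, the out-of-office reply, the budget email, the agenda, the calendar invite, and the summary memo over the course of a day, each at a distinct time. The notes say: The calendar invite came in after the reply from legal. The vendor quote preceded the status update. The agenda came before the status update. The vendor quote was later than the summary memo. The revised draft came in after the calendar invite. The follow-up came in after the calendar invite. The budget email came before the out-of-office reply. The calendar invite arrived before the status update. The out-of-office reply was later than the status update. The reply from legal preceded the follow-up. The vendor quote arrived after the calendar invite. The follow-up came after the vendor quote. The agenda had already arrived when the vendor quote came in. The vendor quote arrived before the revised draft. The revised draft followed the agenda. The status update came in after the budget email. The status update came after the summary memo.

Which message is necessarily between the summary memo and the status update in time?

the vendor quote

Tracing the constraints gives the summary memo → the vendor quote → the status update, so the vendor quote sits after the summary memo and before the status update.
No other message is forced both after the summary memo and before the status update.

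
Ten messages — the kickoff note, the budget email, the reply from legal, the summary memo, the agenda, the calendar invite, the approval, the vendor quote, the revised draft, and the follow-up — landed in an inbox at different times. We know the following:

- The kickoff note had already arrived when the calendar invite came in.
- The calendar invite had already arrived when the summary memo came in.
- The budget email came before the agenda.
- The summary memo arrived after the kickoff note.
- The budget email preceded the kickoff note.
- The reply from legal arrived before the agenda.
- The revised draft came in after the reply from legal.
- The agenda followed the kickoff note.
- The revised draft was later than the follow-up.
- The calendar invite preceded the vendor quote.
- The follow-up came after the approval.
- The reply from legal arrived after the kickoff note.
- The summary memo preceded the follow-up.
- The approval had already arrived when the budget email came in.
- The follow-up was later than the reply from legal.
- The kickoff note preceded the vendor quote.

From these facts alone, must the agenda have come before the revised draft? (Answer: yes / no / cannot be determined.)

cannot be determined

No chain of stated constraints runs from the agenda to the revised draft, and none runs from the revised draft to the agenda either.
So the relative order of the agenda and the revised draft is not fixed by the given facts.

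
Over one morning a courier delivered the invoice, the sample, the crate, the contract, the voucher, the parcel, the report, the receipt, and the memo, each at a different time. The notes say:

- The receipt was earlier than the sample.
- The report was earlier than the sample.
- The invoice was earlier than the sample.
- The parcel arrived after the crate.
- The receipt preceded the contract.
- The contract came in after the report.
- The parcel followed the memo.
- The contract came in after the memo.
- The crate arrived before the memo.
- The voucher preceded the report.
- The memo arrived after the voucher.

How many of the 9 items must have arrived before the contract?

Directly stated before the contract: the memo, the receipt, and the report.
The crate reaches the contract via the crate → the memo → the contract.
The voucher reaches the contract via the voucher → the report → the contract.
No chain forces the sample (or any of the others) ahead of the contract.
That's the crate, the memo, the receipt, the report, and the voucher — 5 in all.

5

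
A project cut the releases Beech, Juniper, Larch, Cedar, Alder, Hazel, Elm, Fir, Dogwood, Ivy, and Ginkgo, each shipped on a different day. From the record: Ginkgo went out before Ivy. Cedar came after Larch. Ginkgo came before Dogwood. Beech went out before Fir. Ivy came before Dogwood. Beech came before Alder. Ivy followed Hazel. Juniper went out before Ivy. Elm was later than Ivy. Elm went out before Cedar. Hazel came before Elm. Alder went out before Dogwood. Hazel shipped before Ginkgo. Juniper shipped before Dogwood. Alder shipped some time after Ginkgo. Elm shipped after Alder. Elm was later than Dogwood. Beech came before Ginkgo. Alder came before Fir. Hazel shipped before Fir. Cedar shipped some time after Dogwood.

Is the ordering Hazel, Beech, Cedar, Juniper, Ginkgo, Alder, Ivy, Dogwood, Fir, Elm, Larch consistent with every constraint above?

The constraints require Elm before Cedar, but in the proposed sequence Cedar appears ahead of Elm. That one violation is enough.

no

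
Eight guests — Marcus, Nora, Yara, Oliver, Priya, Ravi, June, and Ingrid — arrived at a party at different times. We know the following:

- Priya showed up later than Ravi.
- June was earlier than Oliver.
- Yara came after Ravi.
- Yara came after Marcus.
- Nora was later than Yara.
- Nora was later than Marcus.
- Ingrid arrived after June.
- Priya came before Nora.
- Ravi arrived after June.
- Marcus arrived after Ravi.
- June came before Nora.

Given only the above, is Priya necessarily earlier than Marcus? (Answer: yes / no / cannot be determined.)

No chain of stated constraints runs from Priya to Marcus, and none runs from Marcus to Priya either.
So the relative order of Priya and Marcus is not fixed by the given facts.

cannot be determined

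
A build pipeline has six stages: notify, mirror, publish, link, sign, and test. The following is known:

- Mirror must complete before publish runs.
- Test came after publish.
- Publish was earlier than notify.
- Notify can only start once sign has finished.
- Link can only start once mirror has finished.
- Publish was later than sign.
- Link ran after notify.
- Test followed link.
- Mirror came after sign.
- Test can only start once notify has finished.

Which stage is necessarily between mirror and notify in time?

Tracing the constraints gives mirror → publish → notify, so publish sits after mirror and before notify.
No other stage is forced both after mirror and before notify.

publish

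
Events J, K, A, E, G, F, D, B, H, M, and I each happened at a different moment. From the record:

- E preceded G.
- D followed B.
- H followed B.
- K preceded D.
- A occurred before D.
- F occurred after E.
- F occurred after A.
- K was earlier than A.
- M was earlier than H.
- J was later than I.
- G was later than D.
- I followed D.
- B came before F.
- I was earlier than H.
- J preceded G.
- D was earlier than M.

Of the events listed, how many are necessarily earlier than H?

6

Directly stated before H: B, I, and M.
A reaches H via A → D → M → H.
D reaches H via D → M → H.
K reaches H via K → D → M → H.
No chain forces F (or any of the others) ahead of H.
That's A, B, D, I, K, and M — 6 in all.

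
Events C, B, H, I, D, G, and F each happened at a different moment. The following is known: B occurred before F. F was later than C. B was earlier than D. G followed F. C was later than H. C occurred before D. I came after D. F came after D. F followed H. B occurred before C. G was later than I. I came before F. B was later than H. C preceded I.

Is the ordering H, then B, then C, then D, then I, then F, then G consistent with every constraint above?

Check each stated constraint against the proposed order — e.g. B is ahead of F; H is ahead of F. Every pair is in the required order; nothing is violated.

yes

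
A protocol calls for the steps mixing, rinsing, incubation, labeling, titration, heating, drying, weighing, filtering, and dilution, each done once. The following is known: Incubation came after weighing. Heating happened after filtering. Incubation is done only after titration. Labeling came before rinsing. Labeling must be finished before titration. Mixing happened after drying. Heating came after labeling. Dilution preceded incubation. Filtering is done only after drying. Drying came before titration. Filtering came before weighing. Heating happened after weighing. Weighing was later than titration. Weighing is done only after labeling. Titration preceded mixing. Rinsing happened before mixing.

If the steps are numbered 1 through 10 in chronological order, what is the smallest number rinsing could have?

2

Labeling must come before rinsing — 1 forced predecessor.
Nothing else is forced ahead of rinsing, so its earliest slot is position 1 + 1 = 2.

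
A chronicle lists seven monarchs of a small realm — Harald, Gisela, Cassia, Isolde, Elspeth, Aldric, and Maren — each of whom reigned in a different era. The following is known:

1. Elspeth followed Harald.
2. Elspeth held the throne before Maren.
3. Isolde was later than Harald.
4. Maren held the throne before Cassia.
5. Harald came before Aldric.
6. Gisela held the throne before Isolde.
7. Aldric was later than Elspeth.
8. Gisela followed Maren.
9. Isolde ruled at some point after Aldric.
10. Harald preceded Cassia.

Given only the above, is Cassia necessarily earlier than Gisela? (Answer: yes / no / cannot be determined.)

No chain of stated constraints runs from Cassia to Gisela, and none runs from Gisela to Cassia either.
So the relative order of Cassia and Gisela is not fixed by the given facts.

cannot be determined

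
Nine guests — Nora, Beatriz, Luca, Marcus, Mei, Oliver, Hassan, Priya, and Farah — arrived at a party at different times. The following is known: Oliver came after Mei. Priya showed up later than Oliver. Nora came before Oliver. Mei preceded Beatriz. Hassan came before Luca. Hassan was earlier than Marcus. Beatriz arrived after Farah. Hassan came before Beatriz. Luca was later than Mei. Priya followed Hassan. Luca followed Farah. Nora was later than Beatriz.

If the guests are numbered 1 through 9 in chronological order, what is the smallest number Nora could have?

5

Beatriz, Farah, Hassan, and Mei must all come before Nora — 4 forced predecessors.
Nothing else is forced ahead of Nora, so their earliest slot is position 4 + 1 = 5.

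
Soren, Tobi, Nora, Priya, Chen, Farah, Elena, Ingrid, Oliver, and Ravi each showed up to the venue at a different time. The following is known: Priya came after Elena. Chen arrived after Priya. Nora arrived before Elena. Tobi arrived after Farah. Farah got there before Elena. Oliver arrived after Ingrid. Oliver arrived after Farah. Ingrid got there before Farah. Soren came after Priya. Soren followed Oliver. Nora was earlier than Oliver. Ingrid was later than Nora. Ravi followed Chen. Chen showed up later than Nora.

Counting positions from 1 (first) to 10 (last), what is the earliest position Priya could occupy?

Elena, Farah, Ingrid, and Nora must all come before Priya — 4 forced predecessors.
Nothing else is forced ahead of Priya, so their earliest slot is position 4 + 1 = 5.

5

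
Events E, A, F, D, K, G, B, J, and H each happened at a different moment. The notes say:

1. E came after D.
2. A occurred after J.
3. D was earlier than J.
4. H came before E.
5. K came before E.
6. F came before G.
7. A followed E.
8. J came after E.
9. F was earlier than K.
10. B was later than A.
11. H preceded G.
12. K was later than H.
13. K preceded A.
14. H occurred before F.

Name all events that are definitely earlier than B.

A, D, E, F, H, J, K

Directly stated before B: A.
D reaches B via D → J → A → B.
E reaches B via E → A → B.
F reaches B via F → K → A → B.
Likewise H, J, and K each reach B by chaining the stated constraints.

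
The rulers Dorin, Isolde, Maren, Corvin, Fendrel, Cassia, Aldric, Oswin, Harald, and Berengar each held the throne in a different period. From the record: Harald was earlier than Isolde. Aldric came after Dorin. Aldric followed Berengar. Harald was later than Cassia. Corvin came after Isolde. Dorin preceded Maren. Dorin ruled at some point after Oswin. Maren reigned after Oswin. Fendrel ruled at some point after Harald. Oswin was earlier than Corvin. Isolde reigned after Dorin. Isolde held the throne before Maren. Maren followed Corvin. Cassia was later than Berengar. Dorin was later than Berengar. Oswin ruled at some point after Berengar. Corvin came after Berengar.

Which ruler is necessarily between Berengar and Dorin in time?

Tracing the constraints gives Berengar → Oswin → Dorin, so Oswin sits after Berengar and before Dorin.
No other ruler is forced both after Berengar and before Dorin.

Oswin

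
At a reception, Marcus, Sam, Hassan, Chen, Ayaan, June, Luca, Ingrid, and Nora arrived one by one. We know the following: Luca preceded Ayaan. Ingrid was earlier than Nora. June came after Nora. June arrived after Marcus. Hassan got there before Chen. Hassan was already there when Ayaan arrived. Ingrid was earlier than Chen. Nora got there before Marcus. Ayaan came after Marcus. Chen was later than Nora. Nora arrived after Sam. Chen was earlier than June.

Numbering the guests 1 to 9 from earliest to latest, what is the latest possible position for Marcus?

7

Marcus must come before Ayaan and June — 2 guests forced after them.
Everything else can be placed before Marcus in some valid order, so Marcus can sit as late as position 9 − 2 = 7.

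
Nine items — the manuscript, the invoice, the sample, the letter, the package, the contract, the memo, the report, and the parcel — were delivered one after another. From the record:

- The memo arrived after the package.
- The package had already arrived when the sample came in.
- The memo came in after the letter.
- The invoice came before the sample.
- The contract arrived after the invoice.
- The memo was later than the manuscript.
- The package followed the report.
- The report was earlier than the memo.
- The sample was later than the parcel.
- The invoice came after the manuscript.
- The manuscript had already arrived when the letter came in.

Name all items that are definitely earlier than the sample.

Directly stated before the sample: the invoice, the package, and the parcel.
The manuscript reaches the sample via the manuscript → the invoice → the sample.
The report reaches the sample via the report → the package → the sample.
No chain forces the contract (or any of the others) ahead of the sample.

the invoice, the manuscript, the package, the parcel, the report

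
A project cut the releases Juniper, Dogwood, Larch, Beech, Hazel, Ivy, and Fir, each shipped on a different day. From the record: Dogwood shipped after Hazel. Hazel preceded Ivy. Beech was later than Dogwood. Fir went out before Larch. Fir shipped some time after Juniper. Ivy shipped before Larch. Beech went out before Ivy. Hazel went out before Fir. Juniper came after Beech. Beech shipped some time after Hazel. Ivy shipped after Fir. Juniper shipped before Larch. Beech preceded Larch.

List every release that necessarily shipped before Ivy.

Beech, Dogwood, Fir, Hazel, Juniper

Directly stated before Ivy: Beech, Fir, and Hazel.
Dogwood reaches Ivy via Dogwood → Beech → Ivy.
Juniper reaches Ivy via Juniper → Fir → Ivy.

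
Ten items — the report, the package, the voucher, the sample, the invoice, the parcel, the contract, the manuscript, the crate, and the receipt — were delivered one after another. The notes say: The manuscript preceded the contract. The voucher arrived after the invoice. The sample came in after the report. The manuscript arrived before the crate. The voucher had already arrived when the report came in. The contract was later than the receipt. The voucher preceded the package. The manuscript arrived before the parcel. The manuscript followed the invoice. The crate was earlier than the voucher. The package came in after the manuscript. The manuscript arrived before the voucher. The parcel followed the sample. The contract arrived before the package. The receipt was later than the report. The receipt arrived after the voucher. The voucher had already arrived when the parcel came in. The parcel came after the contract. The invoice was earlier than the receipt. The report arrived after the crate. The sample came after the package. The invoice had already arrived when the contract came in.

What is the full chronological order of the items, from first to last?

The constraints fix every adjacent pair, so only one ordering works:
the invoice → the manuscript → the crate → the voucher → the report → the receipt → the contract → the package → the sample → the parcel.

the invoice, the manuscript, the crate, the voucher, the report, the receipt, the contract, the package, the sample, the parcel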